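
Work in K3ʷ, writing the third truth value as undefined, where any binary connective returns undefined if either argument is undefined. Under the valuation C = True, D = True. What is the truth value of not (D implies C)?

D implies C = True implies True = True
not (D implies C) = not True = False

False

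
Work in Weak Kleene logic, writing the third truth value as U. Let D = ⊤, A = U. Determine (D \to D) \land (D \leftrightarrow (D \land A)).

U

D \to D = ⊤ \to ⊤ = ⊤
D \land A = ⊤ \land U = U
D \leftrightarrow (D \land A) = ⊤ \leftrightarrow U = U
(D \to D) \land (D \leftrightarrow (D \land A)) = ⊤ \land U = U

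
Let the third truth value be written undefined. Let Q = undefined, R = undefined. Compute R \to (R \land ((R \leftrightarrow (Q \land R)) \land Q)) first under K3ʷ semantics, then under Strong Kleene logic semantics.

undefined; undefined

In K3ʷ: Q \land R = undefined \land undefined = undefined
R \leftrightarrow (Q \land R) = undefined \leftrightarrow undefined = undefined
(R \leftrightarrow (Q \land R)) \land Q = undefined \land undefined = undefined
R \land ((R \leftrightarrow (Q \land R)) \land Q) = undefined \land undefined = undefined
R \to (R \land ((R \leftrightarrow (Q \land R)) \land Q)) = undefined \to undefined = undefined  [any arg is the third value ⇒ result is the third value]
In Strong Kleene logic: Q \land R = undefined \land undefined = undefined
R \leftrightarrow (Q \land R) = undefined \leftrightarrow undefined = undefined
(R \leftrightarrow (Q \land R)) \land Q = undefined \land undefined = undefined
R \land ((R \leftrightarrow (Q \land R)) \land Q) = undefined \land undefined = undefined
R \to (R \land ((R \leftrightarrow (Q \land R)) \land Q)) = undefined \to undefined = undefined  [\lnot undefined \lor undefined]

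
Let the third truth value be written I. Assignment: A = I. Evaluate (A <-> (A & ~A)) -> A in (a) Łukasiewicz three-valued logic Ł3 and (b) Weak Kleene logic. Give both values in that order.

In Łukasiewicz three-valued logic Ł3: ~A = ~I = I
A & ~A = I & I = I
A <-> (A & ~A) = I <-> I = ⊤  [1 − |½−½|]
(A <-> (A & ~A)) -> A = ⊤ -> I = I
In Weak Kleene logic: ~A = ~I = I
A & ~A = I & I = I
A <-> (A & ~A) = I <-> I = I
(A <-> (A & ~A)) -> A = I -> I = I  [any arg is the third value ⇒ result is the third value]

I; I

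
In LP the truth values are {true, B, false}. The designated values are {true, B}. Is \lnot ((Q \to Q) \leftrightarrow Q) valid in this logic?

No

Countermodel: Q=true gives false, which is not designated.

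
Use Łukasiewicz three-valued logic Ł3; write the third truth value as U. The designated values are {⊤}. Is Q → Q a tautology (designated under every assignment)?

Yes

Every assignment of Q over {⊤, U, ⊥} gives a value in {⊤}.
In particular, with Q=U: Q → Q = ⊤.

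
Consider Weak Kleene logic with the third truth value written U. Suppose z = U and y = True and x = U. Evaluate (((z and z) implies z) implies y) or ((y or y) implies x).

z and z = U and U = U
(z and z) implies z = U implies U = U  [any arg is the third value ⇒ result is the third value]
((z and z) implies z) implies y = U implies True = U
y or y = True or True = True
(y or y) implies x = True implies U = U
(((z and z) implies z) implies y) or ((y or y) implies x) = U or U = U

U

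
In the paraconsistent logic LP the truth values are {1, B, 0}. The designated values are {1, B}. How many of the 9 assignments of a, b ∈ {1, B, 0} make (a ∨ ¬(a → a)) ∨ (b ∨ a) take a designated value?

8

Of the 9 assignments, 8 give a value in {1, B}.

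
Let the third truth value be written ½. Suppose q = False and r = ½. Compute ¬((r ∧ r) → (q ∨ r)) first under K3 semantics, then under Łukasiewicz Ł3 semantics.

In K3: r ∧ r = ½ ∧ ½ = ½
q ∨ r = False ∨ ½ = ½
(r ∧ r) → (q ∨ r) = ½ → ½ = ½
¬((r ∧ r) → (q ∨ r)) = ¬½ = ½
In Łukasiewicz Ł3: r ∧ r = ½ ∧ ½ = ½
q ∨ r = False ∨ ½ = ½
(r ∧ r) → (q ∨ r) = ½ → ½ = True  [min(1, 1−½+½)]
¬((r ∧ r) → (q ∨ r)) = ¬True = False
They differ because K3 and Łukasiewicz Ł3 treat ½ differently under implication.

½; False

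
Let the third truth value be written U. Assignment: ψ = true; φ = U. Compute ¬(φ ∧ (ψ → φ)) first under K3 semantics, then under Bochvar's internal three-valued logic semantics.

In K3: ψ → φ = true → U = U  [¬true ∨ U]
φ ∧ (ψ → φ) = U ∧ U = U
¬(φ ∧ (ψ → φ)) = ¬U = U
In Bochvar's internal three-valued logic: ψ → φ = true → U = U
φ ∧ (ψ → φ) = U ∧ U = U
¬(φ ∧ (ψ → φ)) = ¬U = U

U; U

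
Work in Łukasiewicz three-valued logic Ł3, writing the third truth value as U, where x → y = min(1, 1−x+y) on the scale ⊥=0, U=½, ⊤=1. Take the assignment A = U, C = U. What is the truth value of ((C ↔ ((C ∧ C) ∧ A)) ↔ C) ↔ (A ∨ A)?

⊤

C ∧ C = U ∧ U = U
(C ∧ C) ∧ A = U ∧ U = U
C ↔ ((C ∧ C) ∧ A) = U ↔ U = ⊤  [1 − |½−½|]
(C ↔ ((C ∧ C) ∧ A)) ↔ C = ⊤ ↔ U = U
A ∨ A = U ∨ U = U
((C ↔ ((C ∧ C) ∧ A)) ↔ C) ↔ (A ∨ A) = U ↔ U = ⊤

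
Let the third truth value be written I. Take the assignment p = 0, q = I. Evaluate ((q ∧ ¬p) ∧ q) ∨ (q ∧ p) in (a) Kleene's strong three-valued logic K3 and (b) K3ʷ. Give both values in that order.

In Kleene's strong three-valued logic K3: ¬p = ¬0 = 1
q ∧ ¬p = I ∧ 1 = I
(q ∧ ¬p) ∧ q = I ∧ I = I
q ∧ p = I ∧ 0 = 0
((q ∧ ¬p) ∧ q) ∨ (q ∧ p) = I ∨ 0 = I
In K3ʷ: ¬p = ¬0 = 1
q ∧ ¬p = I ∧ 1 = I
(q ∧ ¬p) ∧ q = I ∧ I = I
q ∧ p = I ∧ 0 = I
((q ∧ ¬p) ∧ q) ∨ (q ∧ p) = I ∨ I = I

I; I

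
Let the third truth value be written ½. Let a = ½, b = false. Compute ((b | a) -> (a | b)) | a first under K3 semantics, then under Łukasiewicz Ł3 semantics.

½; true

In K3: b | a = false | ½ = ½
a | b = ½ | false = ½
(b | a) -> (a | b) = ½ -> ½ = ½
((b | a) -> (a | b)) | a = ½ | ½ = ½
In Łukasiewicz Ł3: b | a = false | ½ = ½
a | b = ½ | false = ½
(b | a) -> (a | b) = ½ -> ½ = true  [min(1, 1−½+½)]
((b | a) -> (a | b)) | a = true | ½ = true
They differ because K3 and Łukasiewicz Ł3 treat ½ differently under implication.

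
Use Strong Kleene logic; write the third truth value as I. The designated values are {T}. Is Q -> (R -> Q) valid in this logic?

Countermodel: Q=I, R=T gives I, which is not designated.

No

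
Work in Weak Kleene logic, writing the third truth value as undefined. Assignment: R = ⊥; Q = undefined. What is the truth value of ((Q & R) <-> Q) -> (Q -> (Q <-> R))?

undefined

Q & R = undefined & ⊥ = undefined
(Q & R) <-> Q = undefined <-> undefined = undefined
Q <-> R = undefined <-> ⊥ = undefined
Q -> (Q <-> R) = undefined -> undefined = undefined  [any arg is the third value ⇒ result is the third value]
((Q & R) <-> Q) -> (Q -> (Q <-> R)) = undefined -> undefined = undefined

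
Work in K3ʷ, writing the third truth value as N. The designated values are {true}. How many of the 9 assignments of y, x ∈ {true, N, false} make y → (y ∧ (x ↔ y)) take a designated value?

3

Designated under: (y=true, x=true); (y=false, x=true); (y=false, x=false).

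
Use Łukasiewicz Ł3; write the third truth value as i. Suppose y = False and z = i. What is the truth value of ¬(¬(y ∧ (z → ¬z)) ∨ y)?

False

¬z = ¬i = i
z → ¬z = i → i = True  [min(1, 1−½+½)]
y ∧ (z → ¬z) = False ∧ True = False
¬(y ∧ (z → ¬z)) = ¬False = True
¬(y ∧ (z → ¬z)) ∨ y = True ∨ False = True
¬(¬(y ∧ (z → ¬z)) ∨ y) = ¬True = False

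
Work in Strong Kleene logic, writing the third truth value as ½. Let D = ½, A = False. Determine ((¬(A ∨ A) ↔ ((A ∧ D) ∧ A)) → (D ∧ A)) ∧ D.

A ∨ A = False ∨ False = False
¬(A ∨ A) = ¬False = True
A ∧ D = False ∧ ½ = False
(A ∧ D) ∧ A = False ∧ False = False
¬(A ∨ A) ↔ ((A ∧ D) ∧ A) = True ↔ False = False
D ∧ A = ½ ∧ False = False
(¬(A ∨ A) ↔ ((A ∧ D) ∧ A)) → (D ∧ A) = False → False = True
((¬(A ∨ A) ↔ ((A ∧ D) ∧ A)) → (D ∧ A)) ∧ D = True ∧ ½ = ½

½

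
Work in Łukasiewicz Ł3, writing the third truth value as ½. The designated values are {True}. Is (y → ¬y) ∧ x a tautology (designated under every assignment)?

No

Countermodel: y=True, x=True gives False, which is not designated.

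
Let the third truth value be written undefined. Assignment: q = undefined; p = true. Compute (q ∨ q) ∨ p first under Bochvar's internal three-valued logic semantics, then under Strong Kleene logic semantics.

In Bochvar's internal three-valued logic: q ∨ q = undefined ∨ undefined = undefined
(q ∨ q) ∨ p = undefined ∨ true = undefined
In Strong Kleene logic: q ∨ q = undefined ∨ undefined = undefined
(q ∨ q) ∨ p = undefined ∨ true = true
They differ because Bochvar's internal three-valued logic and Strong Kleene logic treat undefined differently under the binary connectives.

undefined; true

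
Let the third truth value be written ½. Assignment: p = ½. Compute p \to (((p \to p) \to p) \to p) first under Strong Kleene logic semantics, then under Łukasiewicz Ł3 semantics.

In Strong Kleene logic: p \to p = ½ \to ½ = ½
(p \to p) \to p = ½ \to ½ = ½
((p \to p) \to p) \to p = ½ \to ½ = ½
p \to (((p \to p) \to p) \to p) = ½ \to ½ = ½
In Łukasiewicz Ł3: p \to p = ½ \to ½ = ⊤  [min(1, 1−½+½)]
(p \to p) \to p = ⊤ \to ½ = ½
((p \to p) \to p) \to p = ½ \to ½ = ⊤
p \to (((p \to p) \to p) \to p) = ½ \to ⊤ = ⊤
They differ because Strong Kleene logic and Łukasiewicz Ł3 treat ½ differently under implication.

½; ⊤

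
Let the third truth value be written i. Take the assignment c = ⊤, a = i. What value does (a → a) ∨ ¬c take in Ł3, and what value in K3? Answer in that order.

In Ł3: a → a = i → i = ⊤  [min(1, 1−½+½)]
¬c = ¬⊤ = ⊥
(a → a) ∨ ¬c = ⊤ ∨ ⊥ = ⊤
In K3: a → a = i → i = i  [¬i ∨ i]
¬c = ¬⊤ = ⊥
(a → a) ∨ ¬c = i ∨ ⊥ = i
They differ because Ł3 and K3 treat i differently under implication.

⊤; i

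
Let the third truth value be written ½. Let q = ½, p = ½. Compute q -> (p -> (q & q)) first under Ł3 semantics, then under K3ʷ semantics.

In Ł3: q & q = ½ & ½ = ½
p -> (q & q) = ½ -> ½ = 1
q -> (p -> (q & q)) = ½ -> 1 = 1
In K3ʷ: q & q = ½ & ½ = ½
p -> (q & q) = ½ -> ½ = ½  [any arg is the third value ⇒ result is the third value]
q -> (p -> (q & q)) = ½ -> ½ = ½
They differ because Ł3 and K3ʷ treat ½ differently under the binary connectives.

1; ½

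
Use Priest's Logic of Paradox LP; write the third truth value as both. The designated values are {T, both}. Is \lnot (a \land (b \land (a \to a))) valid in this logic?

Countermodel: a=T, b=T gives F, which is not designated.

No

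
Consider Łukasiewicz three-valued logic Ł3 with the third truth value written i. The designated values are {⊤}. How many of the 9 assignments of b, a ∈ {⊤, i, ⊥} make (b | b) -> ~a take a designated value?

6

Of the 9 assignments, 6 give a value in {⊤}.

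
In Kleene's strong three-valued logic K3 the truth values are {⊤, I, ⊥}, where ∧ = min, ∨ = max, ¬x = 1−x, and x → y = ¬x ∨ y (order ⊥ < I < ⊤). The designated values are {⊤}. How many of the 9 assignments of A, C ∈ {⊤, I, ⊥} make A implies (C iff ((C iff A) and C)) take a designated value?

6

Of the 9 assignments, 6 give a value in {⊤}.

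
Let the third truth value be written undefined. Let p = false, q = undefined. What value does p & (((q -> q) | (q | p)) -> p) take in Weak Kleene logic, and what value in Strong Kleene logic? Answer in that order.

In Weak Kleene logic: q -> q = undefined -> undefined = undefined  [any arg is the third value ⇒ result is the third value]
q | p = undefined | false = undefined
(q -> q) | (q | p) = undefined | undefined = undefined
((q -> q) | (q | p)) -> p = undefined -> false = undefined
p & (((q -> q) | (q | p)) -> p) = false & undefined = undefined
In Strong Kleene logic: q -> q = undefined -> undefined = undefined  [~undefined | undefined]
q | p = undefined | false = undefined
(q -> q) | (q | p) = undefined | undefined = undefined
((q -> q) | (q | p)) -> p = undefined -> false = undefined
p & (((q -> q) | (q | p)) -> p) = false & undefined = false
They differ because Weak Kleene logic and Strong Kleene logic treat undefined differently under the binary connectives.

undefined; false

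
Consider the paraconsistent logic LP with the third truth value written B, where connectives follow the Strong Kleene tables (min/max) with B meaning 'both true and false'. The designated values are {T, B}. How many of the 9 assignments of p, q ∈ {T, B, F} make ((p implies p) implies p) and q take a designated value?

Designated under: (p=T, q=T); (p=T, q=B); (p=B, q=T); (p=B, q=B).

4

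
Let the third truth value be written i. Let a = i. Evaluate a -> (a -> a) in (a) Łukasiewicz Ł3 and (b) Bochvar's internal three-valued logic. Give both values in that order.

In Łukasiewicz Ł3: a -> a = i -> i = True  [min(1, 1−½+½)]
a -> (a -> a) = i -> True = True
In Bochvar's internal three-valued logic: a -> a = i -> i = i  [any arg is the third value ⇒ result is the third value]
a -> (a -> a) = i -> i = i
They differ because Łukasiewicz Ł3 and Bochvar's internal three-valued logic treat i differently under the binary connectives.

True; i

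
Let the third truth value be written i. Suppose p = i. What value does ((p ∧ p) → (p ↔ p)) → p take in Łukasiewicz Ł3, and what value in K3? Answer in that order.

i; i

In Łukasiewicz Ł3: p ∧ p = i ∧ i = i
p ↔ p = i ↔ i = T  [1 − |½−½|]
(p ∧ p) → (p ↔ p) = i → T = T
((p ∧ p) → (p ↔ p)) → p = T → i = i
In K3: p ∧ p = i ∧ i = i
p ↔ p = i ↔ i = i
(p ∧ p) → (p ↔ p) = i → i = i  [¬i ∨ i]
((p ∧ p) → (p ↔ p)) → p = i → i = i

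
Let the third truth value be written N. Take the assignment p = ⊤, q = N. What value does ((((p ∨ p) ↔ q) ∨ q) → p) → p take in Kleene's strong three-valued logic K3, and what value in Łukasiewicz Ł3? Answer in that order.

⊤; ⊤

In Kleene's strong three-valued logic K3: p ∨ p = ⊤ ∨ ⊤ = ⊤
(p ∨ p) ↔ q = ⊤ ↔ N = N
((p ∨ p) ↔ q) ∨ q = N ∨ N = N
(((p ∨ p) ↔ q) ∨ q) → p = N → ⊤ = ⊤  [¬N ∨ ⊤]
((((p ∨ p) ↔ q) ∨ q) → p) → p = ⊤ → ⊤ = ⊤
In Łukasiewicz Ł3: p ∨ p = ⊤ ∨ ⊤ = ⊤
(p ∨ p) ↔ q = ⊤ ↔ N = N  [1 − |1−½|]
((p ∨ p) ↔ q) ∨ q = N ∨ N = N
(((p ∨ p) ↔ q) ∨ q) → p = N → ⊤ = ⊤
((((p ∨ p) ↔ q) ∨ q) → p) → p = ⊤ → ⊤ = ⊤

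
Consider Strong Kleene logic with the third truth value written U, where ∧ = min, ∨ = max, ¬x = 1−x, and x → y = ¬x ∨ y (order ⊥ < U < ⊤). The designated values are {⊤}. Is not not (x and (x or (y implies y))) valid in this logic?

Countermodel: x=U, y=⊤ gives U, which is not designated.

No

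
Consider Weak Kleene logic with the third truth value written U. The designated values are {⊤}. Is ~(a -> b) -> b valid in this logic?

Countermodel: a=⊤, b=U gives U, which is not designated.

No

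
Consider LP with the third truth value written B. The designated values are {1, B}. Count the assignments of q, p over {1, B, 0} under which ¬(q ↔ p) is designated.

7

Of the 9 assignments, 7 give a value in {1, B}.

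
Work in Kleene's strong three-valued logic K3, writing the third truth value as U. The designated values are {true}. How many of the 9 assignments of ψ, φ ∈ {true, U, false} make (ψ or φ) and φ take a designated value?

3

Designated under: (ψ=true, φ=true); (ψ=U, φ=true); (ψ=false, φ=true).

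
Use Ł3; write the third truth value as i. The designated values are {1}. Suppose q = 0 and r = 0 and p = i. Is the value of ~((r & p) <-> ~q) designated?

r & p = 0 & i = 0
~q = ~0 = 1
(r & p) <-> ~q = 0 <-> 1 = 0
~((r & p) <-> ~q) = ~0 = 1
1 ∈ {1}.

Yes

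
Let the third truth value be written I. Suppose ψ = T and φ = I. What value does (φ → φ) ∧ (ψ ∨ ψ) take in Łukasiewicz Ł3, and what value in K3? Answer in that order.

T; I

In Łukasiewicz Ł3: φ → φ = I → I = T  [min(1, 1−½+½)]
ψ ∨ ψ = T ∨ T = T
(φ → φ) ∧ (ψ ∨ ψ) = T ∧ T = T
In K3: φ → φ = I → I = I  [¬I ∨ I]
ψ ∨ ψ = T ∨ T = T
(φ → φ) ∧ (ψ ∨ ψ) = I ∧ T = I
They differ because Łukasiewicz Ł3 and K3 treat I differently under implication.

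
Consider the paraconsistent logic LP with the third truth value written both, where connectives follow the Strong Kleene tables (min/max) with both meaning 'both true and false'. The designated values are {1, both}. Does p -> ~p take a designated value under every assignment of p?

Countermodel: p=1 gives 0, which is not designated.

No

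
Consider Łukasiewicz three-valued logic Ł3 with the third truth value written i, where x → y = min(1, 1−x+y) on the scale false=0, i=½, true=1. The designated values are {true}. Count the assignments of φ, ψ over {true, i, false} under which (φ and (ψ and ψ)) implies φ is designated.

Of the 9 assignments, 9 give a value in {true}.

9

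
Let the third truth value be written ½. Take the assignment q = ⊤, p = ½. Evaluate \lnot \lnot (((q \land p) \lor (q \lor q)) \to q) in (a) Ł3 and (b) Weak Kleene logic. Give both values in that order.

⊤; ½

In Ł3: q \land p = ⊤ \land ½ = ½
q \lor q = ⊤ \lor ⊤ = ⊤
(q \land p) \lor (q \lor q) = ½ \lor ⊤ = ⊤
((q \land p) \lor (q \lor q)) \to q = ⊤ \to ⊤ = ⊤
\lnot (((q \land p) \lor (q \lor q)) \to q) = \lnot ⊤ = ⊥
\lnot \lnot (((q \land p) \lor (q \lor q)) \to q) = \lnot ⊥ = ⊤
In Weak Kleene logic: q \land p = ⊤ \land ½ = ½
q \lor q = ⊤ \lor ⊤ = ⊤
(q \land p) \lor (q \lor q) = ½ \lor ⊤ = ½
((q \land p) \lor (q \lor q)) \to q = ½ \to ⊤ = ½  [any arg is the third value ⇒ result is the third value]
\lnot (((q \land p) \lor (q \lor q)) \to q) = \lnot ½ = ½
\lnot \lnot (((q \land p) \lor (q \lor q)) \to q) = \lnot ½ = ½
They differ because Ł3 and Weak Kleene logic treat ½ differently under the binary connectives.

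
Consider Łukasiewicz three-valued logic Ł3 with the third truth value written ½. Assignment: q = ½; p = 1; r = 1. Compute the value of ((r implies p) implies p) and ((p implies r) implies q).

½

r implies p = 1 implies 1 = 1
(r implies p) implies p = 1 implies 1 = 1
p implies r = 1 implies 1 = 1
(p implies r) implies q = 1 implies ½ = ½  [min(1, 1−1+½)]
((r implies p) implies p) and ((p implies r) implies q) = 1 and ½ = ½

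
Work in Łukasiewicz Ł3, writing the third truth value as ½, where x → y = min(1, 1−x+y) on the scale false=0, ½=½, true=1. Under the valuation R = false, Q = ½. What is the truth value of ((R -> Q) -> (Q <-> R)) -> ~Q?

true

R -> Q = false -> ½ = true  [min(1, 1−0+½)]
Q <-> R = ½ <-> false = ½
(R -> Q) -> (Q <-> R) = true -> ½ = ½
~Q = ~½ = ½
((R -> Q) -> (Q <-> R)) -> ~Q = ½ -> ½ = true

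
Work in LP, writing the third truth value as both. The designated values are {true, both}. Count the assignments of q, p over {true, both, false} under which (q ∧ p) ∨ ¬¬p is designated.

6

Of the 9 assignments, 6 give a value in {true, both}.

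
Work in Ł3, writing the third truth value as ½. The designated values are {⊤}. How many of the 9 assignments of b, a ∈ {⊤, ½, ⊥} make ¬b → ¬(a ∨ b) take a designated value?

6

Of the 9 assignments, 6 give a value in {⊤}.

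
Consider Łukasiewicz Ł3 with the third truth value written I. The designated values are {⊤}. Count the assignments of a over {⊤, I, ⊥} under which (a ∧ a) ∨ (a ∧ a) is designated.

a=⊤: ⊤ ✓
a=I: I ·
a=⊥: ⊥ ·

1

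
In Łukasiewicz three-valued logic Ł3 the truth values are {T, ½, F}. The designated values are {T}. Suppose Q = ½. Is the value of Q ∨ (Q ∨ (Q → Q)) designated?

Yes

Q → Q = ½ → ½ = T
Q ∨ (Q → Q) = ½ ∨ T = T
Q ∨ (Q ∨ (Q → Q)) = ½ ∨ T = T
T ∈ {T}.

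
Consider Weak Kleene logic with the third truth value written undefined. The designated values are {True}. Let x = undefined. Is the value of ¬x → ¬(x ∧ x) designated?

No

¬x = ¬undefined = undefined
x ∧ x = undefined ∧ undefined = undefined
¬(x ∧ x) = ¬undefined = undefined
¬x → ¬(x ∧ x) = undefined → undefined = undefined
undefined ∉ {True}.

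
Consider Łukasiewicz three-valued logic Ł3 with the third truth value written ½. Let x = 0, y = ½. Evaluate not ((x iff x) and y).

½

x iff x = 0 iff 0 = 1
(x iff x) and y = 1 and ½ = ½
not ((x iff x) and y) = not ½ = ½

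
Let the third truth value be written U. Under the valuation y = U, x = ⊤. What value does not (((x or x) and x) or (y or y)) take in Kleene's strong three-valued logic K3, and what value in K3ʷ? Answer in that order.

⊥; U

In Kleene's strong three-valued logic K3: x or x = ⊤ or ⊤ = ⊤
(x or x) and x = ⊤ and ⊤ = ⊤
y or y = U or U = U
((x or x) and x) or (y or y) = ⊤ or U = ⊤
not (((x or x) and x) or (y or y)) = not ⊤ = ⊥
In K3ʷ: x or x = ⊤ or ⊤ = ⊤
(x or x) and x = ⊤ and ⊤ = ⊤
y or y = U or U = U
((x or x) and x) or (y or y) = ⊤ or U = U
not (((x or x) and x) or (y or y)) = not U = U
They differ because Kleene's strong three-valued logic K3 and K3ʷ treat U differently under the binary connectives.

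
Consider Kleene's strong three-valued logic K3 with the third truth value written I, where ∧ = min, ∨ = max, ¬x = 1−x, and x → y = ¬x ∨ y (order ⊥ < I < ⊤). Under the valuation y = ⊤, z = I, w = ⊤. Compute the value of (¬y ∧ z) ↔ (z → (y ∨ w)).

¬y = ¬⊤ = ⊥
¬y ∧ z = ⊥ ∧ I = ⊥
y ∨ w = ⊤ ∨ ⊤ = ⊤
z → (y ∨ w) = I → ⊤ = ⊤  [¬I ∨ ⊤]
(¬y ∧ z) ↔ (z → (y ∨ w)) = ⊥ ↔ ⊤ = ⊥

⊥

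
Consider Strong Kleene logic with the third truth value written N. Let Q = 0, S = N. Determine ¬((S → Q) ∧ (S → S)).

N

S → Q = N → 0 = N
S → S = N → N = N
(S → Q) ∧ (S → S) = N ∧ N = N
¬((S → Q) ∧ (S → S)) = ¬N = N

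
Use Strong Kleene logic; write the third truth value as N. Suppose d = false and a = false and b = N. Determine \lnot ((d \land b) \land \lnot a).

true

d \land b = false \land N = false
\lnot a = \lnot false = true
(d \land b) \land \lnot a = false \land true = false
\lnot ((d \land b) \land \lnot a) = \lnot false = true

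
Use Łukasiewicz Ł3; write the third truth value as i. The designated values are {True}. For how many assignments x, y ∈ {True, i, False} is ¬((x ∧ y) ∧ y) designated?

5

Of the 9 assignments, 5 give a value in {True}.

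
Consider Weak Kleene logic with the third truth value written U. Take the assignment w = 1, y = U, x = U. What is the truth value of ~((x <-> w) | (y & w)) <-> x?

x <-> w = U <-> 1 = U
y & w = U & 1 = U
(x <-> w) | (y & w) = U | U = U
~((x <-> w) | (y & w)) = ~U = U
~((x <-> w) | (y & w)) <-> x = U <-> U = U

U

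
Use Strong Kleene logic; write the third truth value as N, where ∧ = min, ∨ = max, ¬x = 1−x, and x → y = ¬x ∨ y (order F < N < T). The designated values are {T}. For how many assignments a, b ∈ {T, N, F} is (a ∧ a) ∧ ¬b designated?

1

Designated under: (a=T, b=F).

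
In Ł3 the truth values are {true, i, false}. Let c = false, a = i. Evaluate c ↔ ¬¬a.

i

¬a = ¬i = i
¬¬a = ¬i = i
c ↔ ¬¬a = false ↔ i = i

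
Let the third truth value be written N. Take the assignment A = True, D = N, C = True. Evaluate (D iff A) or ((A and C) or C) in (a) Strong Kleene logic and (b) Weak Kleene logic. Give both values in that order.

In Strong Kleene logic: D iff A = N iff True = N
A and C = True and True = True
(A and C) or C = True or True = True
(D iff A) or ((A and C) or C) = N or True = True
In Weak Kleene logic: D iff A = N iff True = N
A and C = True and True = True
(A and C) or C = True or True = True
(D iff A) or ((A and C) or C) = N or True = N
They differ because Strong Kleene logic and Weak Kleene logic treat N differently under the binary connectives.

True; N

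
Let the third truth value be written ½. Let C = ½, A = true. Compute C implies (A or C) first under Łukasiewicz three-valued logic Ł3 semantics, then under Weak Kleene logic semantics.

In Łukasiewicz three-valued logic Ł3: A or C = true or ½ = true
C implies (A or C) = ½ implies true = true  [min(1, 1−½+1)]
In Weak Kleene logic: A or C = true or ½ = ½
C implies (A or C) = ½ implies ½ = ½
They differ because Łukasiewicz three-valued logic Ł3 and Weak Kleene logic treat ½ differently under the binary connectives.

true; ½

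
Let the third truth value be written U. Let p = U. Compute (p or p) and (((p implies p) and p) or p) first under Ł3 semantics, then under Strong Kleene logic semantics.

In Ł3: p or p = U or U = U
p implies p = U implies U = ⊤  [min(1, 1−½+½)]
(p implies p) and p = ⊤ and U = U
((p implies p) and p) or p = U or U = U
(p or p) and (((p implies p) and p) or p) = U and U = U
In Strong Kleene logic: p or p = U or U = U
p implies p = U implies U = U  [not U or U]
(p implies p) and p = U and U = U
((p implies p) and p) or p = U or U = U
(p or p) and (((p implies p) and p) or p) = U and U = U

U; U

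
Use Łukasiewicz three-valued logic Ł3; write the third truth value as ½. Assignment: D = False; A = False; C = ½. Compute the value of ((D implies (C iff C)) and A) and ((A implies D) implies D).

C iff C = ½ iff ½ = True  [1 − |½−½|]
D implies (C iff C) = False implies True = True
(D implies (C iff C)) and A = True and False = False
A implies D = False implies False = True
(A implies D) implies D = True implies False = False
((D implies (C iff C)) and A) and ((A implies D) implies D) = False and False = False

False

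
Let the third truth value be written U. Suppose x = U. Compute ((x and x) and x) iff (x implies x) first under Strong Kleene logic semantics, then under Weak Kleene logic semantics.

U; U

In Strong Kleene logic: x and x = U and U = U
(x and x) and x = U and U = U
x implies x = U implies U = U
((x and x) and x) iff (x implies x) = U iff U = U
In Weak Kleene logic: x and x = U and U = U
(x and x) and x = U and U = U
x implies x = U implies U = U
((x and x) and x) iff (x implies x) = U iff U = U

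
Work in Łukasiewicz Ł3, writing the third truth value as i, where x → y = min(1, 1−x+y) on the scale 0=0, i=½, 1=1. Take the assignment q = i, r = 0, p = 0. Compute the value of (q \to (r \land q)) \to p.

r \land q = 0 \land i = 0
q \to (r \land q) = i \to 0 = i  [min(1, 1−½+0)]
(q \to (r \land q)) \to p = i \to 0 = i

i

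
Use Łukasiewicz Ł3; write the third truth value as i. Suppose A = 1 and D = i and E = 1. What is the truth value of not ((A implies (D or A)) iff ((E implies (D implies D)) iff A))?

0

D or A = i or 1 = 1
A implies (D or A) = 1 implies 1 = 1
D implies D = i implies i = 1
E implies (D implies D) = 1 implies 1 = 1
(E implies (D implies D)) iff A = 1 iff 1 = 1
(A implies (D or A)) iff ((E implies (D implies D)) iff A) = 1 iff 1 = 1
not ((A implies (D or A)) iff ((E implies (D implies D)) iff A)) = not 1 = 0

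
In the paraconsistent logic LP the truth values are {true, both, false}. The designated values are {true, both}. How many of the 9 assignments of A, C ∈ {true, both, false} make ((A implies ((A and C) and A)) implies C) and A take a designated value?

Of the 9 assignments, 6 give a value in {true, both}.

6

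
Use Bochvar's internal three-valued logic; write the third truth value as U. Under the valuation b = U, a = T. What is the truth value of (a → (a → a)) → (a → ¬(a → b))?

a → a = T → T = T
a → (a → a) = T → T = T
a → b = T → U = U  [any arg is the third value ⇒ result is the third value]
¬(a → b) = ¬U = U
a → ¬(a → b) = T → U = U
(a → (a → a)) → (a → ¬(a → b)) = T → U = U

U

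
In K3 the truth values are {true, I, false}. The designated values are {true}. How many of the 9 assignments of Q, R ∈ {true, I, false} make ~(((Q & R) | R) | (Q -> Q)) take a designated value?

0

Of the 9 assignments, 0 give a value in {true}.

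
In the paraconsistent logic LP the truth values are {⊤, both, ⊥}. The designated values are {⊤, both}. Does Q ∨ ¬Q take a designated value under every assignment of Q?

Yes

Every assignment of Q over {⊤, both, ⊥} gives a value in {⊤, both}.
In particular, with Q=both: Q ∨ ¬Q = both.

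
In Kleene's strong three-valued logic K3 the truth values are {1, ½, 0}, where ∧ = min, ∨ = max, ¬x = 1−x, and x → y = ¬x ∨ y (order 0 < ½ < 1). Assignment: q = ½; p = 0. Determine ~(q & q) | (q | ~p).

q & q = ½ & ½ = ½
~(q & q) = ~½ = ½
~p = ~0 = 1
q | ~p = ½ | 1 = 1
~(q & q) | (q | ~p) = ½ | 1 = 1

1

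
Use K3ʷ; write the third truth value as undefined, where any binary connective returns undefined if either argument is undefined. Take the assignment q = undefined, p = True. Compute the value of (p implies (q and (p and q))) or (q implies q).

p and q = True and undefined = undefined
q and (p and q) = undefined and undefined = undefined
p implies (q and (p and q)) = True implies undefined = undefined  [any arg is the third value ⇒ result is the third value]
q implies q = undefined implies undefined = undefined
(p implies (q and (p and q))) or (q implies q) = undefined or undefined = undefined

undefined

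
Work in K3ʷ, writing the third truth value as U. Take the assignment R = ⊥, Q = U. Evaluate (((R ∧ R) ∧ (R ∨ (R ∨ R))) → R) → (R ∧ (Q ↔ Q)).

U

R ∧ R = ⊥ ∧ ⊥ = ⊥
R ∨ R = ⊥ ∨ ⊥ = ⊥
R ∨ (R ∨ R) = ⊥ ∨ ⊥ = ⊥
(R ∧ R) ∧ (R ∨ (R ∨ R)) = ⊥ ∧ ⊥ = ⊥
((R ∧ R) ∧ (R ∨ (R ∨ R))) → R = ⊥ → ⊥ = ⊤
Q ↔ Q = U ↔ U = U
R ∧ (Q ↔ Q) = ⊥ ∧ U = U
(((R ∧ R) ∧ (R ∨ (R ∨ R))) → R) → (R ∧ (Q ↔ Q)) = ⊤ → U = U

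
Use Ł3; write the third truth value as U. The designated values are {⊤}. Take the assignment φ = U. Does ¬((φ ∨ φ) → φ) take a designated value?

φ ∨ φ = U ∨ U = U
(φ ∨ φ) → φ = U → U = ⊤  [min(1, 1−½+½)]
¬((φ ∨ φ) → φ) = ¬⊤ = ⊥
⊥ ∉ {⊤}.

No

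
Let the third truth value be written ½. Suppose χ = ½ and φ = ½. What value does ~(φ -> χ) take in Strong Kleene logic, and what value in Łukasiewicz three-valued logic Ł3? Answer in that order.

½; False

In Strong Kleene logic: φ -> χ = ½ -> ½ = ½  [~½ | ½]
~(φ -> χ) = ~½ = ½
In Łukasiewicz three-valued logic Ł3: φ -> χ = ½ -> ½ = True
~(φ -> χ) = ~True = False
They differ because Strong Kleene logic and Łukasiewicz three-valued logic Ł3 treat ½ differently under implication.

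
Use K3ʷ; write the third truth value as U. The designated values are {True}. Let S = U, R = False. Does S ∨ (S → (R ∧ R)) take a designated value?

R ∧ R = False ∧ False = False
S → (R ∧ R) = U → False = U  [any arg is the third value ⇒ result is the third value]
S ∨ (S → (R ∧ R)) = U ∨ U = U
U ∉ {True}.

No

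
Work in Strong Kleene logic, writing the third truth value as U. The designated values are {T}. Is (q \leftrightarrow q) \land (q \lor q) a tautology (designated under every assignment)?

No

Countermodel: q=U gives U, which is not designated.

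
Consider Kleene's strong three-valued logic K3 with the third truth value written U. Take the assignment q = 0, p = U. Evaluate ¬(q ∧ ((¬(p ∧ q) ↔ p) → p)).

p ∧ q = U ∧ 0 = 0
¬(p ∧ q) = ¬0 = 1
¬(p ∧ q) ↔ p = 1 ↔ U = U
(¬(p ∧ q) ↔ p) → p = U → U = U  [¬U ∨ U]
q ∧ ((¬(p ∧ q) ↔ p) → p) = 0 ∧ U = 0
¬(q ∧ ((¬(p ∧ q) ↔ p) → p)) = ¬0 = 1

1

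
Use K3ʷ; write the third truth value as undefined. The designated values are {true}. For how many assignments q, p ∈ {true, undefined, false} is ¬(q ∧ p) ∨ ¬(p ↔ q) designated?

Designated under: (q=true, p=false); (q=false, p=true); (q=false, p=false).

3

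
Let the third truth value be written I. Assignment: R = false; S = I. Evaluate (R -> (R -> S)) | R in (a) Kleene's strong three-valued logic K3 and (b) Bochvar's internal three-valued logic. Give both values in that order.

true; I

In Kleene's strong three-valued logic K3: R -> S = false -> I = true  [~false | I]
R -> (R -> S) = false -> true = true
(R -> (R -> S)) | R = true | false = true
In Bochvar's internal three-valued logic: R -> S = false -> I = I  [any arg is the third value ⇒ result is the third value]
R -> (R -> S) = false -> I = I
(R -> (R -> S)) | R = I | false = I
They differ because Kleene's strong three-valued logic K3 and Bochvar's internal three-valued logic treat I differently under the binary connectives.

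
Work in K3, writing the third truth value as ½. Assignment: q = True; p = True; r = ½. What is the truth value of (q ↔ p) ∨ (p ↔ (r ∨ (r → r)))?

q ↔ p = True ↔ True = True
r → r = ½ → ½ = ½
r ∨ (r → r) = ½ ∨ ½ = ½
p ↔ (r ∨ (r → r)) = True ↔ ½ = ½
(q ↔ p) ∨ (p ↔ (r ∨ (r → r))) = True ∨ ½ = True

True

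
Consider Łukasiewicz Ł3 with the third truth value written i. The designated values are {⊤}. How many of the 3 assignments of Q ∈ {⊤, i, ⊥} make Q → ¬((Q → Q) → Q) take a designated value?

2

Q=⊤: ⊥ ·
Q=i: ⊤ ✓
Q=⊥: ⊤ ✓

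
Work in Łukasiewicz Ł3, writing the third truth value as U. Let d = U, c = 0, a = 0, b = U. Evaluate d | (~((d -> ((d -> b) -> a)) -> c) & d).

d -> b = U -> U = 1
(d -> b) -> a = 1 -> 0 = 0
d -> ((d -> b) -> a) = U -> 0 = U
(d -> ((d -> b) -> a)) -> c = U -> 0 = U
~((d -> ((d -> b) -> a)) -> c) = ~U = U
~((d -> ((d -> b) -> a)) -> c) & d = U & U = U
d | (~((d -> ((d -> b) -> a)) -> c) & d) = U | U = U

U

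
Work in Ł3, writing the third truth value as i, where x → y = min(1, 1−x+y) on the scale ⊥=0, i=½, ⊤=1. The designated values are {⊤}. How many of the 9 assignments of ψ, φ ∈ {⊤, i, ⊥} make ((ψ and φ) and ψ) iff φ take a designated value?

6

Of the 9 assignments, 6 give a value in {⊤}.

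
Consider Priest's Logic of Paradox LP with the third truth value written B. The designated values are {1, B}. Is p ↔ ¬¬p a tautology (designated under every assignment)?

Yes

Every assignment of p over {1, B, 0} gives a value in {1, B}.
In particular, with p=B: p ↔ ¬¬p = B.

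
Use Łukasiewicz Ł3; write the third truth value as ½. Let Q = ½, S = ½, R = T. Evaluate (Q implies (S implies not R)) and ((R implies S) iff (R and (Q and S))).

T

not R = not T = F
S implies not R = ½ implies F = ½  [min(1, 1−½+0)]
Q implies (S implies not R) = ½ implies ½ = T
R implies S = T implies ½ = ½
Q and S = ½ and ½ = ½
R and (Q and S) = T and ½ = ½
(R implies S) iff (R and (Q and S)) = ½ iff ½ = T
(Q implies (S implies not R)) and ((R implies S) iff (R and (Q and S))) = T and T = T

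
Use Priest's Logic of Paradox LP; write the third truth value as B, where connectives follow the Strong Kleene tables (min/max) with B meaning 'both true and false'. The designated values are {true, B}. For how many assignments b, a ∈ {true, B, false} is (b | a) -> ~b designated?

6

Of the 9 assignments, 6 give a value in {true, B}.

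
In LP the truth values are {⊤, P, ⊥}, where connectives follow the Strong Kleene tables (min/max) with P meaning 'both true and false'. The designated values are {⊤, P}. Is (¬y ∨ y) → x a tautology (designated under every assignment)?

Countermodel: y=⊤, x=⊥ gives ⊥, which is not designated.

No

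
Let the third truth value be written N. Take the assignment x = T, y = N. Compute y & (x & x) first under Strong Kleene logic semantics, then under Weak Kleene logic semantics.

N; N

In Strong Kleene logic: x & x = T & T = T
y & (x & x) = N & T = N
In Weak Kleene logic: x & x = T & T = T
y & (x & x) = N & T = N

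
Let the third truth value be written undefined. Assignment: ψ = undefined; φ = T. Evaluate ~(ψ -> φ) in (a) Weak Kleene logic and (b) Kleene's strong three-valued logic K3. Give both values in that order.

In Weak Kleene logic: ψ -> φ = undefined -> T = undefined  [any arg is the third value ⇒ result is the third value]
~(ψ -> φ) = ~undefined = undefined
In Kleene's strong three-valued logic K3: ψ -> φ = undefined -> T = T  [~undefined | T]
~(ψ -> φ) = ~T = F
They differ because Weak Kleene logic and Kleene's strong three-valued logic K3 treat undefined differently under the binary connectives.

undefined; F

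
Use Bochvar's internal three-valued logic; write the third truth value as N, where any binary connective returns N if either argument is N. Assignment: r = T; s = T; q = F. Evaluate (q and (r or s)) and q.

F

r or s = T or T = T
q and (r or s) = F and T = F
(q and (r or s)) and q = F and F = F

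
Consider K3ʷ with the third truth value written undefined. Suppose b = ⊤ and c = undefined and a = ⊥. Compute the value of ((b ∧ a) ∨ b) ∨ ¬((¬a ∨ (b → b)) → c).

b ∧ a = ⊤ ∧ ⊥ = ⊥
(b ∧ a) ∨ b = ⊥ ∨ ⊤ = ⊤
¬a = ¬⊥ = ⊤
b → b = ⊤ → ⊤ = ⊤
¬a ∨ (b → b) = ⊤ ∨ ⊤ = ⊤
(¬a ∨ (b → b)) → c = ⊤ → undefined = undefined  [any arg is the third value ⇒ result is the third value]
¬((¬a ∨ (b → b)) → c) = ¬undefined = undefined
((b ∧ a) ∨ b) ∨ ¬((¬a ∨ (b → b)) → c) = ⊤ ∨ undefined = undefined

undefined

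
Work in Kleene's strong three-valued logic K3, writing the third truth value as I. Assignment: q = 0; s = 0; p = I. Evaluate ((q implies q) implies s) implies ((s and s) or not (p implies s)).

q implies q = 0 implies 0 = 1
(q implies q) implies s = 1 implies 0 = 0
s and s = 0 and 0 = 0
p implies s = I implies 0 = I  [not I or 0]
not (p implies s) = not I = I
(s and s) or not (p implies s) = 0 or I = I
((q implies q) implies s) implies ((s and s) or not (p implies s)) = 0 implies I = 1

1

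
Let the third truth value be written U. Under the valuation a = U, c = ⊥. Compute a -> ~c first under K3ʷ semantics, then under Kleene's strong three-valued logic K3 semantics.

In K3ʷ: ~c = ~⊥ = ⊤
a -> ~c = U -> ⊤ = U  [any arg is the third value ⇒ result is the third value]
In Kleene's strong three-valued logic K3: ~c = ~⊥ = ⊤
a -> ~c = U -> ⊤ = ⊤
They differ because K3ʷ and Kleene's strong three-valued logic K3 treat U differently under the binary connectives.

U; ⊤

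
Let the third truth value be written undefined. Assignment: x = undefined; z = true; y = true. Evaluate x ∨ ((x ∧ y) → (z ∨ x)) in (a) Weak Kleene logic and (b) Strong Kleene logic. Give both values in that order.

In Weak Kleene logic: x ∧ y = undefined ∧ true = undefined
z ∨ x = true ∨ undefined = undefined
(x ∧ y) → (z ∨ x) = undefined → undefined = undefined  [any arg is the third value ⇒ result is the third value]
x ∨ ((x ∧ y) → (z ∨ x)) = undefined ∨ undefined = undefined
In Strong Kleene logic: x ∧ y = undefined ∧ true = undefined
z ∨ x = true ∨ undefined = true
(x ∧ y) → (z ∨ x) = undefined → true = true  [¬undefined ∨ true]
x ∨ ((x ∧ y) → (z ∨ x)) = undefined ∨ true = true
They differ because Weak Kleene logic and Strong Kleene logic treat undefined differently under the binary connectives.

undefined; true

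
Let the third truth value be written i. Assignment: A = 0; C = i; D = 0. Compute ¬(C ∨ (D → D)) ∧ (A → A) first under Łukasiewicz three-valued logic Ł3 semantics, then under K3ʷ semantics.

0; i

In Łukasiewicz three-valued logic Ł3: D → D = 0 → 0 = 1
C ∨ (D → D) = i ∨ 1 = 1
¬(C ∨ (D → D)) = ¬1 = 0
A → A = 0 → 0 = 1
¬(C ∨ (D → D)) ∧ (A → A) = 0 ∧ 1 = 0
In K3ʷ: D → D = 0 → 0 = 1
C ∨ (D → D) = i ∨ 1 = i
¬(C ∨ (D → D)) = ¬i = i
A → A = 0 → 0 = 1
¬(C ∨ (D → D)) ∧ (A → A) = i ∧ 1 = i
They differ because Łukasiewicz three-valued logic Ł3 and K3ʷ treat i differently under the binary connectives.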